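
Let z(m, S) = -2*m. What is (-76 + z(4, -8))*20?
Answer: -1680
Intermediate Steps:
(-76 + z(4, -8))*20 = (-76 - 2*4)*20 = (-76 - 8)*20 = -84*20 = -1680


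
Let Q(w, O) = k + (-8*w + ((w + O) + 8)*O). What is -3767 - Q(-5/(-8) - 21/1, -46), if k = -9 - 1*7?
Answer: -26397/4 ≈ -6599.3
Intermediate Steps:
k = -16 (k = -9 - 7 = -16)
Q(w, O) = -16 - 8*w + O*(8 + O + w) (Q(w, O) = -16 + (-8*w + ((w + O) + 8)*O) = -16 + (-8*w + ((O + w) + 8)*O) = -16 + (-8*w + (8 + O + w)*O) = -16 + (-8*w + O*(8 + O + w)) = -16 - 8*w + O*(8 + O + w))
-3767 - Q(-5/(-8) - 21/1, -46) = -3767 - (-16 + (-46)**2 - 8*(-5/(-8) - 21/1) + 8*(-46) - 46*(-5/(-8) - 21/1)) = -3767 - (-16 + 2116 - 8*(-5*(-1/8) - 21*1) - 368 - 46*(-5*(-1/8) - 21*1)) = -3767 - (-16 + 2116 - 8*(5/8 - 21) - 368 - 46*(5/8 - 21)) = -3767 - (-16 + 2116 - 8*(-163/8) - 368 - 46*(-163/8)) = -3767 - (-16 + 2116 + 163 - 368 + 3749/4) = -3767 - 1*11329/4 = -3767 - 11329/4 = -26397/4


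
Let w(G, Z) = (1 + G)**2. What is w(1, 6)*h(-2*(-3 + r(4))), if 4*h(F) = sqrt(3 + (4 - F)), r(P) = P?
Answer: 3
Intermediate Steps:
h(F) = sqrt(7 - F)/4 (h(F) = sqrt(3 + (4 - F))/4 = sqrt(7 - F)/4)
w(1, 6)*h(-2*(-3 + r(4))) = (1 + 1)**2*(sqrt(7 - (-2)*(-3 + 4))/4) = 2**2*(sqrt(7 - (-2))/4) = 4*(sqrt(7 - 1*(-2))/4) = 4*(sqrt(7 + 2)/4) = 4*(sqrt(9)/4) = 4*((1/4)*3) = 4*(3/4) = 3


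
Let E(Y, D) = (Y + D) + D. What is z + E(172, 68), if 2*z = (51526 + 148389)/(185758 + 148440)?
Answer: 206065883/668396 ≈ 308.30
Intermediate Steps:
E(Y, D) = Y + 2*D (E(Y, D) = (D + Y) + D = Y + 2*D)
z = 199915/668396 (z = ((51526 + 148389)/(185758 + 148440))/2 = (199915/334198)/2 = (199915*(1/334198))/2 = (½)*(199915/334198) = 199915/668396 ≈ 0.29910)
z + E(172, 68) = 199915/668396 + (172 + 2*68) = 199915/668396 + (172 + 136) = 199915/668396 + 308 = 206065883/668396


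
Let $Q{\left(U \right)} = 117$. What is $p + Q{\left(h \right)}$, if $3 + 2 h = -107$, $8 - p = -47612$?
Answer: $47737$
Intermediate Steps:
$p = 47620$ ($p = 8 - -47612 = 8 + 47612 = 47620$)
$h = -55$ ($h = - \frac{3}{2} + \frac{1}{2} \left(-107\right) = - \frac{3}{2} - \frac{107}{2} = -55$)
$p + Q{\left(h \right)} = 47620 + 117 = 47737$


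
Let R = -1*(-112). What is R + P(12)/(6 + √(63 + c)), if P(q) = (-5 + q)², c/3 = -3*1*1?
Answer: 287/3 + 49*√6/6 ≈ 115.67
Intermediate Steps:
c = -9 (c = 3*(-3*1*1) = 3*(-3*1) = 3*(-3) = -9)
R = 112
R + P(12)/(6 + √(63 + c)) = 112 + (-5 + 12)²/(6 + √(63 - 9)) = 112 + 7²/(6 + √54) = 112 + 49/(6 + 3*√6)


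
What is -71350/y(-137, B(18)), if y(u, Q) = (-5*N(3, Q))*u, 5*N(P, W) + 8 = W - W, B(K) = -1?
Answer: 35675/548 ≈ 65.100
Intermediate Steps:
N(P, W) = -8/5 (N(P, W) = -8/5 + (W - W)/5 = -8/5 + (1/5)*0 = -8/5 + 0 = -8/5)
y(u, Q) = 8*u (y(u, Q) = (-5*(-8/5))*u = 8*u)
-71350/y(-137, B(18)) = -71350/(8*(-137)) = -71350/(-1096) = -71350*(-1/1096) = 35675/548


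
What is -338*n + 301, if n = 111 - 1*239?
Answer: 43565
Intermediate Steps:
n = -128 (n = 111 - 239 = -128)
-338*n + 301 = -338*(-128) + 301 = 43264 + 301 = 43565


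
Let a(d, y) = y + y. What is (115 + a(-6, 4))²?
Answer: 15129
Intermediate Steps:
a(d, y) = 2*y
(115 + a(-6, 4))² = (115 + 2*4)² = (115 + 8)² = 123² = 15129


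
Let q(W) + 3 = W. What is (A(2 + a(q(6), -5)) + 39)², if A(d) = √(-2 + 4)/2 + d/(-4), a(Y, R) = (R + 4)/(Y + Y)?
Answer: 855913/576 + 925*√2/24 ≈ 1540.5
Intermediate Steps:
q(W) = -3 + W
a(Y, R) = (4 + R)/(2*Y) (a(Y, R) = (4 + R)/((2*Y)) = (4 + R)*(1/(2*Y)) = (4 + R)/(2*Y))
A(d) = √2/2 - d/4 (A(d) = √2*(½) + d*(-¼) = √2/2 - d/4)
(A(2 + a(q(6), -5)) + 39)² = ((√2/2 - (2 + (4 - 5)/(2*(-3 + 6)))/4) + 39)² = ((√2/2 - (2 + (½)*(-1)/3)/4) + 39)² = ((√2/2 - (2 + (½)*(⅓)*(-1))/4) + 39)² = ((√2/2 - (2 - ⅙)/4) + 39)² = ((√2/2 - ¼*11/6) + 39)² = ((√2/2 - 11/24) + 39)² = ((-11/24 + √2/2) + 39)² = (925/24 + √2/2)²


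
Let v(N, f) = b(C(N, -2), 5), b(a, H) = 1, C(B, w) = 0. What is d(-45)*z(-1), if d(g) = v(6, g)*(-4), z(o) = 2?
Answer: -8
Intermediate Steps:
v(N, f) = 1
d(g) = -4 (d(g) = 1*(-4) = -4)
d(-45)*z(-1) = -4*2 = -8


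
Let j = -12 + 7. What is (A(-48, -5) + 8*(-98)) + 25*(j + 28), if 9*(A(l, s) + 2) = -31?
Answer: -1930/9 ≈ -214.44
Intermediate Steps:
A(l, s) = -49/9 (A(l, s) = -2 + (1/9)*(-31) = -2 - 31/9 = -49/9)
j = -5
(A(-48, -5) + 8*(-98)) + 25*(j + 28) = (-49/9 + 8*(-98)) + 25*(-5 + 28) = (-49/9 - 784) + 25*23 = -7105/9 + 575 = -1930/9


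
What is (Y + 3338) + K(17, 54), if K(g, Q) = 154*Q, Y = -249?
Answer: 11405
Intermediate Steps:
(Y + 3338) + K(17, 54) = (-249 + 3338) + 154*54 = 3089 + 8316 = 11405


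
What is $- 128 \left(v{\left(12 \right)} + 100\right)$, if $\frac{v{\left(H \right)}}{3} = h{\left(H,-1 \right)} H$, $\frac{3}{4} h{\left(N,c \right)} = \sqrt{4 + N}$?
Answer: $-37376$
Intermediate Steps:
$h{\left(N,c \right)} = \frac{4 \sqrt{4 + N}}{3}$
$v{\left(H \right)} = 4 H \sqrt{4 + H}$ ($v{\left(H \right)} = 3 \frac{4 \sqrt{4 + H}}{3} H = 3 \frac{4 H \sqrt{4 + H}}{3} = 4 H \sqrt{4 + H}$)
$- 128 \left(v{\left(12 \right)} + 100\right) = - 128 \left(4 \cdot 12 \sqrt{4 + 12} + 100\right) = - 128 \left(4 \cdot 12 \sqrt{16} + 100\right) = - 128 \left(4 \cdot 12 \cdot 4 + 100\right) = - 128 \left(192 + 100\right) = \left(-128\right) 292 = -37376$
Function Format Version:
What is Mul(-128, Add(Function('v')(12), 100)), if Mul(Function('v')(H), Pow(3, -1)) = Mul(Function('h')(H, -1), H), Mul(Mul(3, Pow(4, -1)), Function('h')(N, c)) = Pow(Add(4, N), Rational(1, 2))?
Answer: -37376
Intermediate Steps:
Function('h')(N, c) = Mul(Rational(4, 3), Pow(Add(4, N), Rational(1, 2)))
Function('v')(H) = Mul(4, H, Pow(Add(4, H), Rational(1, 2))) (Function('v')(H) = Mul(3, Mul(Mul(Rational(4, 3), Pow(Add(4, H), Rational(1, 2))), H)) = Mul(3, Mul(Rational(4, 3), H, Pow(Add(4, H), Rational(1, 2)))) = Mul(4, H, Pow(Add(4, H), Rational(1, 2))))
Mul(-128, Add(Function('v')(12), 100)) = Mul(-128, Add(Mul(4, 12, Pow(Add(4, 12), Rational(1, 2))), 100)) = Mul(-128, Add(Mul(4, 12, Pow(16, Rational(1, 2))), 100)) = Mul(-128, Add(Mul(4, 12, 4), 100)) = Mul(-128, Add(192, 100)) = Mul(-128, 292) = -37376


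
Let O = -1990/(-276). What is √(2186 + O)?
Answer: √41767494/138 ≈ 46.832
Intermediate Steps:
O = 995/138 (O = -1990*(-1/276) = 995/138 ≈ 7.2101)
√(2186 + O) = √(2186 + 995/138) = √(302663/138) = √41767494/138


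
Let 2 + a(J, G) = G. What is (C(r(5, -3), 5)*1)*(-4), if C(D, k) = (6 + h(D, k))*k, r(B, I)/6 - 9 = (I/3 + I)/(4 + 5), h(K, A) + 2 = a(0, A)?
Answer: -140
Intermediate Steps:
a(J, G) = -2 + G
h(K, A) = -4 + A (h(K, A) = -2 + (-2 + A) = -4 + A)
r(B, I) = 54 + 8*I/9 (r(B, I) = 54 + 6*((I/3 + I)/(4 + 5)) = 54 + 6*((I*(⅓) + I)/9) = 54 + 6*((I/3 + I)*(⅑)) = 54 + 6*((4*I/3)*(⅑)) = 54 + 6*(4*I/27) = 54 + 8*I/9)
C(D, k) = k*(2 + k) (C(D, k) = (6 + (-4 + k))*k = (2 + k)*k = k*(2 + k))
(C(r(5, -3), 5)*1)*(-4) = ((5*(2 + 5))*1)*(-4) = ((5*7)*1)*(-4) = (35*1)*(-4) = 35*(-4) = -140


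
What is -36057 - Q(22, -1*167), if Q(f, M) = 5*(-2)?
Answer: -36047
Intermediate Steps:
Q(f, M) = -10
-36057 - Q(22, -1*167) = -36057 - 1*(-10) = -36057 + 10 = -36047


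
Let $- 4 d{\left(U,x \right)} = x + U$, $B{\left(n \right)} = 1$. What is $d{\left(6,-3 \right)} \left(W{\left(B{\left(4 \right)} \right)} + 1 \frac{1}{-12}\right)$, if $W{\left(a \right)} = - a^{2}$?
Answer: $\frac{13}{16} \approx 0.8125$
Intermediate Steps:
$d{\left(U,x \right)} = - \frac{U}{4} - \frac{x}{4}$ ($d{\left(U,x \right)} = - \frac{x + U}{4} = - \frac{U + x}{4} = - \frac{U}{4} - \frac{x}{4}$)
$d{\left(6,-3 \right)} \left(W{\left(B{\left(4 \right)} \right)} + 1 \frac{1}{-12}\right) = \left(\left(- \frac{1}{4}\right) 6 - - \frac{3}{4}\right) \left(- 1^{2} + 1 \frac{1}{-12}\right) = \left(- \frac{3}{2} + \frac{3}{4}\right) \left(\left(-1\right) 1 + 1 \left(- \frac{1}{12}\right)\right) = - \frac{3 \left(-1 - \frac{1}{12}\right)}{4} = \left(- \frac{3}{4}\right) \left(- \frac{13}{12}\right) = \frac{13}{16}$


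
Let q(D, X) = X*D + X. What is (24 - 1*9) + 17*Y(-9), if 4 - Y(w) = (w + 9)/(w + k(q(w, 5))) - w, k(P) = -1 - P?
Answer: -70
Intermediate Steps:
q(D, X) = X + D*X (q(D, X) = D*X + X = X + D*X)
Y(w) = 4 + w - (9 + w)/(-6 - 4*w) (Y(w) = 4 - ((w + 9)/(w + (-1 - 5*(1 + w))) - w) = 4 - ((9 + w)/(w + (-1 - (5 + 5*w))) - w) = 4 - ((9 + w)/(w + (-1 + (-5 - 5*w))) - w) = 4 - ((9 + w)/(w + (-6 - 5*w)) - w) = 4 - ((9 + w)/(-6 - 4*w) - w) = 4 - (-w + (9 + w)/(-6 - 4*w)) = 4 + (w - (9 + w)/(-6 - 4*w)) = 4 + w - (9 + w)/(-6 - 4*w))
(24 - 1*9) + 17*Y(-9) = (24 - 1*9) + 17*((33 + 4*(-9)² + 23*(-9))/(2*(3 + 2*(-9)))) = (24 - 9) + 17*((33 + 4*81 - 207)/(2*(3 - 18))) = 15 + 17*((½)*(33 + 324 - 207)/(-15)) = 15 + 17*((½)*(-1/15)*150) = 15 + 17*(-5) = 15 - 85 = -70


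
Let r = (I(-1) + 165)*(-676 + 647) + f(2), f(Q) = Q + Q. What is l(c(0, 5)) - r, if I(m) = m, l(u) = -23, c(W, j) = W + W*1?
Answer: 4729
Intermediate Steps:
f(Q) = 2*Q
c(W, j) = 2*W (c(W, j) = W + W = 2*W)
r = -4752 (r = (-1 + 165)*(-676 + 647) + 2*2 = 164*(-29) + 4 = -4756 + 4 = -4752)
l(c(0, 5)) - r = -23 - 1*(-4752) = -23 + 4752 = 4729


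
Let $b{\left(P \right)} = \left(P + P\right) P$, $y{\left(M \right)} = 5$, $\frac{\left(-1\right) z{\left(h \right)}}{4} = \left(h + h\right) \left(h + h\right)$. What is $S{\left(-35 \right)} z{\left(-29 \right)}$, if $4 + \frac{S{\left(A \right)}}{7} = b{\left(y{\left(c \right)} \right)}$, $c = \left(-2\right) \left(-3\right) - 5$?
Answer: $-4332832$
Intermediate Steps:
$z{\left(h \right)} = - 16 h^{2}$ ($z{\left(h \right)} = - 4 \left(h + h\right) \left(h + h\right) = - 4 \cdot 2 h 2 h = - 4 \cdot 4 h^{2} = - 16 h^{2}$)
$c = 1$ ($c = 6 - 5 = 1$)
$b{\left(P \right)} = 2 P^{2}$ ($b{\left(P \right)} = 2 P P = 2 P^{2}$)
$S{\left(A \right)} = 322$ ($S{\left(A \right)} = -28 + 7 \cdot 2 \cdot 5^{2} = -28 + 7 \cdot 2 \cdot 25 = -28 + 7 \cdot 50 = -28 + 350 = 322$)
$S{\left(-35 \right)} z{\left(-29 \right)} = 322 \left(- 16 \left(-29\right)^{2}\right) = 322 \left(\left(-16\right) 841\right) = 322 \left(-13456\right) = -4332832$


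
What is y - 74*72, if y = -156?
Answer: -5484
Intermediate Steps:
y - 74*72 = -156 - 74*72 = -156 - 5328 = -5484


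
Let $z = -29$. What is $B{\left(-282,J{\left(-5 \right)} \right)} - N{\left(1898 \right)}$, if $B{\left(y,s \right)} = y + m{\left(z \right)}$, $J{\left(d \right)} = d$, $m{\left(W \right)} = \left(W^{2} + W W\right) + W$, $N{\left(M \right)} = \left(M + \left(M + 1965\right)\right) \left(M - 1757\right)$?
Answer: $-810930$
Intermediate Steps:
$N{\left(M \right)} = \left(-1757 + M\right) \left(1965 + 2 M\right)$ ($N{\left(M \right)} = \left(M + \left(1965 + M\right)\right) \left(-1757 + M\right) = \left(1965 + 2 M\right) \left(-1757 + M\right) = \left(-1757 + M\right) \left(1965 + 2 M\right)$)
$m{\left(W \right)} = W + 2 W^{2}$ ($m{\left(W \right)} = \left(W^{2} + W^{2}\right) + W = 2 W^{2} + W = W + 2 W^{2}$)
$B{\left(y,s \right)} = 1653 + y$ ($B{\left(y,s \right)} = y - 29 \left(1 + 2 \left(-29\right)\right) = y - 29 \left(1 - 58\right) = y - -1653 = y + 1653 = 1653 + y$)
$B{\left(-282,J{\left(-5 \right)} \right)} - N{\left(1898 \right)} = \left(1653 - 282\right) - \left(-3452505 - 2940002 + 2 \cdot 1898^{2}\right) = 1371 - \left(-3452505 - 2940002 + 2 \cdot 3602404\right) = 1371 - \left(-3452505 - 2940002 + 7204808\right) = 1371 - 812301 = -810930$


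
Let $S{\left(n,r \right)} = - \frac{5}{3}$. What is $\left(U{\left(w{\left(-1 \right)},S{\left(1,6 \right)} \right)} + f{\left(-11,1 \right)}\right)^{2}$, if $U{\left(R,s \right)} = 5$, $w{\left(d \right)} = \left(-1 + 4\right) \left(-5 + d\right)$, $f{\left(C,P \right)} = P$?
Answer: $36$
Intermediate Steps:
$S{\left(n,r \right)} = - \frac{5}{3}$ ($S{\left(n,r \right)} = \left(-5\right) \frac{1}{3} = - \frac{5}{3}$)
$w{\left(d \right)} = -15 + 3 d$ ($w{\left(d \right)} = 3 \left(-5 + d\right) = -15 + 3 d$)
$\left(U{\left(w{\left(-1 \right)},S{\left(1,6 \right)} \right)} + f{\left(-11,1 \right)}\right)^{2} = \left(5 + 1\right)^{2} = 6^{2} = 36$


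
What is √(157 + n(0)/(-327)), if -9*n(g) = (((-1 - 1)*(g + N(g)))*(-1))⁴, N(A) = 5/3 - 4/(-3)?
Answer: 131*√109/109 ≈ 12.548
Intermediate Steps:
N(A) = 3 (N(A) = 5*(⅓) - 4*(-⅓) = 5/3 + 4/3 = 3)
n(g) = -(6 + 2*g)⁴/9 (n(g) = -(-1 - 1)⁴*(g + 3)⁴/9 = -16*(3 + g)⁴/9 = -(-6 - 2*g)⁴/9 = -(6 + 2*g)⁴/9)
√(157 + n(0)/(-327)) = √(157 - 16*(3 + 0)⁴/9/(-327)) = √(157 - 16/9*3⁴*(-1/327)) = √(157 - 16/9*81*(-1/327)) = √(157 - 144*(-1/327)) = √(157 + 48/109) = √(17161/109) = 131*√109/109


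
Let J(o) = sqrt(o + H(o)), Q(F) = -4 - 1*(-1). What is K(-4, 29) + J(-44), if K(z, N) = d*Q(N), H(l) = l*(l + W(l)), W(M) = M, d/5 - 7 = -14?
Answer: 105 + 2*sqrt(957) ≈ 166.87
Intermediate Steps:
d = -35 (d = 35 + 5*(-14) = 35 - 70 = -35)
Q(F) = -3 (Q(F) = -4 + 1 = -3)
H(l) = 2*l**2 (H(l) = l*(l + l) = l*(2*l) = 2*l**2)
K(z, N) = 105 (K(z, N) = -35*(-3) = 105)
J(o) = sqrt(o + 2*o**2)
K(-4, 29) + J(-44) = 105 + sqrt(-44*(1 + 2*(-44))) = 105 + sqrt(-44*(1 - 88)) = 105 + sqrt(-44*(-87)) = 105 + sqrt(3828) = 105 + 2*sqrt(957)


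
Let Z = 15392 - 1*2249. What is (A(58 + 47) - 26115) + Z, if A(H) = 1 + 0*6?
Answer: -12971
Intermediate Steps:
A(H) = 1 (A(H) = 1 + 0 = 1)
Z = 13143 (Z = 15392 - 2249 = 13143)
(A(58 + 47) - 26115) + Z = (1 - 26115) + 13143 = -26114 + 13143 = -12971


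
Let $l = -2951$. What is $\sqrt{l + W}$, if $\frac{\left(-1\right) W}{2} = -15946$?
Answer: $\sqrt{28941} \approx 170.12$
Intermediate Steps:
$W = 31892$ ($W = \left(-2\right) \left(-15946\right) = 31892$)
$\sqrt{l + W} = \sqrt{-2951 + 31892} = \sqrt{28941}$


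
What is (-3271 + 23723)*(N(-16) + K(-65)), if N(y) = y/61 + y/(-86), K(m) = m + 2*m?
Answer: -10464981620/2623 ≈ -3.9897e+6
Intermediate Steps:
K(m) = 3*m
N(y) = 25*y/5246 (N(y) = y*(1/61) + y*(-1/86) = y/61 - y/86 = 25*y/5246)
(-3271 + 23723)*(N(-16) + K(-65)) = (-3271 + 23723)*((25/5246)*(-16) + 3*(-65)) = 20452*(-200/2623 - 195) = 20452*(-511685/2623) = -10464981620/2623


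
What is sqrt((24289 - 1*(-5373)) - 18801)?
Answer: sqrt(10861) ≈ 104.22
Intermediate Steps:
sqrt((24289 - 1*(-5373)) - 18801) = sqrt((24289 + 5373) - 18801) = sqrt(29662 - 18801) = sqrt(10861)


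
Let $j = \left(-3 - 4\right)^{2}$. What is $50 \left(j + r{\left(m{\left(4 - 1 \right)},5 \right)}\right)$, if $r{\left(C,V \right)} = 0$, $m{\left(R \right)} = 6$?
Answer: $2450$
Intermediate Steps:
$j = 49$ ($j = \left(-7\right)^{2} = 49$)
$50 \left(j + r{\left(m{\left(4 - 1 \right)},5 \right)}\right) = 50 \left(49 + 0\right) = 50 \cdot 49 = 2450$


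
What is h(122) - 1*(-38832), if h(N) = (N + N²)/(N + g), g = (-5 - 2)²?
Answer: 2218426/57 ≈ 38920.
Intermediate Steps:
g = 49 (g = (-7)² = 49)
h(N) = (N + N²)/(49 + N) (h(N) = (N + N²)/(N + 49) = (N + N²)/(49 + N))
h(122) - 1*(-38832) = 122*(1 + 122)/(49 + 122) - 1*(-38832) = 122*123/171 + 38832 = 122*(1/171)*123 + 38832 = 5002/57 + 38832 = 2218426/57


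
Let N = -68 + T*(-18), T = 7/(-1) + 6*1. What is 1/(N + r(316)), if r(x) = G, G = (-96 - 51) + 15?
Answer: -1/182 ≈ -0.0054945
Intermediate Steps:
T = -1 (T = 7*(-1) + 6 = -7 + 6 = -1)
N = -50 (N = -68 - 1*(-18) = -68 + 18 = -50)
G = -132 (G = -147 + 15 = -132)
r(x) = -132
1/(N + r(316)) = 1/(-50 - 132) = 1/(-182) = -1/182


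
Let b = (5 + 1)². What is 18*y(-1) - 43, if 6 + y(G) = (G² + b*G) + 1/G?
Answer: -799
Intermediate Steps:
b = 36 (b = 6² = 36)
y(G) = -6 + 1/G + G² + 36*G (y(G) = -6 + ((G² + 36*G) + 1/G) = -6 + (1/G + G² + 36*G) = -6 + 1/G + G² + 36*G)
18*y(-1) - 43 = 18*(-6 + 1/(-1) + (-1)² + 36*(-1)) - 43 = 18*(-6 - 1 + 1 - 36) - 43 = 18*(-42) - 43 = -756 - 43 = -799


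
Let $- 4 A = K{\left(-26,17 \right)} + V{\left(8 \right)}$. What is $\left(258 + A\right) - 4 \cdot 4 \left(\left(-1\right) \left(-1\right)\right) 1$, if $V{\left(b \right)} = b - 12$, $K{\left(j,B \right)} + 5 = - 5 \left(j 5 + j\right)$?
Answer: $-1044$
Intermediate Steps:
$K{\left(j,B \right)} = -5 - 30 j$ ($K{\left(j,B \right)} = -5 - 5 \left(j 5 + j\right) = -5 - 5 \left(5 j + j\right) = -5 - 5 \cdot 6 j = -5 - 30 j$)
$V{\left(b \right)} = -12 + b$ ($V{\left(b \right)} = b - 12 = -12 + b$)
$A = - \frac{771}{4}$ ($A = - \frac{\left(-5 - -780\right) + \left(-12 + 8\right)}{4} = - \frac{\left(-5 + 780\right) - 4}{4} = - \frac{775 - 4}{4} = \left(- \frac{1}{4}\right) 771 = - \frac{771}{4} \approx -192.75$)
$\left(258 + A\right) - 4 \cdot 4 \left(\left(-1\right) \left(-1\right)\right) 1 = \left(258 - \frac{771}{4}\right) - 4 \cdot 4 \left(\left(-1\right) \left(-1\right)\right) 1 = \frac{261 - 4 \cdot 4 \cdot 1 \cdot 1}{4} = \frac{261 \left(-4\right) 4 \cdot 1}{4} = \frac{261 \left(\left(-16\right) 1\right)}{4} = \frac{261}{4} \left(-16\right) = -1044$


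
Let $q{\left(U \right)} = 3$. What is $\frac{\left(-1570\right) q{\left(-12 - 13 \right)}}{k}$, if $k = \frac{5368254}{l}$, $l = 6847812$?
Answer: $- \frac{5375532420}{894709} \approx -6008.1$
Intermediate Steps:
$k = \frac{894709}{1141302}$ ($k = \frac{5368254}{6847812} = 5368254 \cdot \frac{1}{6847812} = \frac{894709}{1141302} \approx 0.78394$)
$\frac{\left(-1570\right) q{\left(-12 - 13 \right)}}{k} = \frac{\left(-1570\right) 3}{\frac{894709}{1141302}} = \left(-4710\right) \frac{1141302}{894709} = - \frac{5375532420}{894709}$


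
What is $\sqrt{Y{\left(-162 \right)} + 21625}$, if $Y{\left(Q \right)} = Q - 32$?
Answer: $\sqrt{21431} \approx 146.39$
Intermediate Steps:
$Y{\left(Q \right)} = -32 + Q$
$\sqrt{Y{\left(-162 \right)} + 21625} = \sqrt{\left(-32 - 162\right) + 21625} = \sqrt{-194 + 21625} = \sqrt{21431}$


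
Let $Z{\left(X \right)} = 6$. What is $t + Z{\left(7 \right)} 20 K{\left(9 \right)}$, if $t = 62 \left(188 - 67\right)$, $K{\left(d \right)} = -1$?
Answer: $7382$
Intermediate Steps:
$t = 7502$ ($t = 62 \cdot 121 = 7502$)
$t + Z{\left(7 \right)} 20 K{\left(9 \right)} = 7502 + 6 \cdot 20 \left(-1\right) = 7502 + 120 \left(-1\right) = 7502 - 120 = 7382$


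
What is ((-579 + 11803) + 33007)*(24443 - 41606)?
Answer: -759136653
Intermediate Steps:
((-579 + 11803) + 33007)*(24443 - 41606) = (11224 + 33007)*(-17163) = 44231*(-17163) = -759136653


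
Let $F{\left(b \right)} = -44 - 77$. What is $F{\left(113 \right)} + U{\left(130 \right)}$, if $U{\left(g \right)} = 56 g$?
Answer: $7159$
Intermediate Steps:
$F{\left(b \right)} = -121$
$F{\left(113 \right)} + U{\left(130 \right)} = -121 + 56 \cdot 130 = -121 + 7280 = 7159$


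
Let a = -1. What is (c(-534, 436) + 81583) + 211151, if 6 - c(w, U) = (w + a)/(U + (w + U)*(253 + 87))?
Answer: 9626461625/32884 ≈ 2.9274e+5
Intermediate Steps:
c(w, U) = 6 - (-1 + w)/(340*w + 341*U) (c(w, U) = 6 - (w - 1)/(U + (w + U)*(253 + 87)) = 6 - (-1 + w)/(U + (U + w)*340) = 6 - (-1 + w)/(U + (340*U + 340*w)) = 6 - (-1 + w)/(340*w + 341*U))
(c(-534, 436) + 81583) + 211151 = ((1 + 2039*(-534) + 2046*436)/(340*(-534) + 341*436) + 81583) + 211151 = ((1 - 1088826 + 892056)/(-181560 + 148676) + 81583) + 211151 = (-196769/(-32884) + 81583) + 211151 = (-1/32884*(-196769) + 81583) + 211151 = (196769/32884 + 81583) + 211151 = 2682972141/32884 + 211151 = 9626461625/32884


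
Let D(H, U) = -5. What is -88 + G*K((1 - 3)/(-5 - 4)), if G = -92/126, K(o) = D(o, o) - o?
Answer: -47734/567 ≈ -84.187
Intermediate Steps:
K(o) = -5 - o
G = -46/63 (G = -92*1/126 = -46/63 ≈ -0.73016)
-88 + G*K((1 - 3)/(-5 - 4)) = -88 - 46*(-5 - (1 - 3)/(-5 - 4))/63 = -88 - 46*(-5 - (-2)/(-9))/63 = -88 - 46*(-5 - (-2)*(-1)/9)/63 = -88 - 46*(-5 - 1*2/9)/63 = -88 - 46*(-5 - 2/9)/63 = -88 - 46/63*(-47/9) = -88 + 2162/567 = -47734/567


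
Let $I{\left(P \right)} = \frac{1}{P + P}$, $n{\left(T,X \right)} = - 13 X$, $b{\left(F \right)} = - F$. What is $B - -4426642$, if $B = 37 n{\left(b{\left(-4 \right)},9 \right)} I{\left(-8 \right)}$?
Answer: $\frac{70830601}{16} \approx 4.4269 \cdot 10^{6}$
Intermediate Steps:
$I{\left(P \right)} = \frac{1}{2 P}$
$B = \frac{4329}{16}$ ($B = 37 \left(\left(-13\right) 9\right) \frac{1}{2 \left(-8\right)} = 37 \left(-117\right) \frac{1}{2} \left(- \frac{1}{8}\right) = \left(-4329\right) \left(- \frac{1}{16}\right) = \frac{4329}{16} \approx 270.56$)
$B - -4426642 = \frac{4329}{16} - -4426642 = \frac{4329}{16} + 4426642 = \frac{70830601}{16}$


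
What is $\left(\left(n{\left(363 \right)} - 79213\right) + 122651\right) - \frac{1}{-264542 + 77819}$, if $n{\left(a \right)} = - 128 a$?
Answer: $- \frac{565023797}{186723} \approx -3026.0$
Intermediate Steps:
$\left(\left(n{\left(363 \right)} - 79213\right) + 122651\right) - \frac{1}{-264542 + 77819} = \left(\left(\left(-128\right) 363 - 79213\right) + 122651\right) - \frac{1}{-264542 + 77819} = \left(\left(-46464 - 79213\right) + 122651\right) - \frac{1}{-186723} = \left(-125677 + 122651\right) - - \frac{1}{186723} = -3026 + \frac{1}{186723} = - \frac{565023797}{186723}$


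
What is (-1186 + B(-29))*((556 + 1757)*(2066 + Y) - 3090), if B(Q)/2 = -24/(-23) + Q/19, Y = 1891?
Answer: -4745856831504/437 ≈ -1.0860e+10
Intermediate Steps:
B(Q) = 48/23 + 2*Q/19 (B(Q) = 2*(-24/(-23) + Q/19) = 2*(-24*(-1/23) + Q*(1/19)) = 2*(24/23 + Q/19) = 48/23 + 2*Q/19)
(-1186 + B(-29))*((556 + 1757)*(2066 + Y) - 3090) = (-1186 + (48/23 + (2/19)*(-29)))*((556 + 1757)*(2066 + 1891) - 3090) = (-1186 + (48/23 - 58/19))*(2313*3957 - 3090) = (-1186 - 422/437)*(9152541 - 3090) = -518704/437*9149451 = -4745856831504/437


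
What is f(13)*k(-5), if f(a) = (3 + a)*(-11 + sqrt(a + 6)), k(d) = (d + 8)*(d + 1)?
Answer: 2112 - 192*sqrt(19) ≈ 1275.1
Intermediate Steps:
k(d) = (1 + d)*(8 + d) (k(d) = (8 + d)*(1 + d) = (1 + d)*(8 + d))
f(a) = (-11 + sqrt(6 + a))*(3 + a) (f(a) = (3 + a)*(-11 + sqrt(6 + a)) = (-11 + sqrt(6 + a))*(3 + a))
f(13)*k(-5) = (-33 - 11*13 + 3*sqrt(6 + 13) + 13*sqrt(6 + 13))*(8 + (-5)**2 + 9*(-5)) = (-33 - 143 + 3*sqrt(19) + 13*sqrt(19))*(8 + 25 - 45) = (-176 + 16*sqrt(19))*(-12) = 2112 - 192*sqrt(19)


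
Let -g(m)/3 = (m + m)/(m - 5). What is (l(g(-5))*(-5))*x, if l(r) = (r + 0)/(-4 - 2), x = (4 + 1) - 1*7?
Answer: 5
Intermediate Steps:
g(m) = -6*m/(-5 + m) (g(m) = -3*(m + m)/(m - 5) = -3*2*m/(-5 + m) = -6*m/(-5 + m))
x = -2 (x = 5 - 7 = -2)
l(r) = -r/6 (l(r) = r/(-6) = r*(-1/6) = -r/6)
(l(g(-5))*(-5))*x = (-(-1)*(-5)/(-5 - 5)*(-5))*(-2) = (-(-1)*(-5)/(-10)*(-5))*(-2) = (-(-1)*(-5)*(-1)/10*(-5))*(-2) = (-1/6*(-3)*(-5))*(-2) = ((1/2)*(-5))*(-2) = -5/2*(-2) = 5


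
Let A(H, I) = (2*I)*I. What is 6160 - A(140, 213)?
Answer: -84578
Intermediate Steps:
A(H, I) = 2*I²
6160 - A(140, 213) = 6160 - 2*213² = 6160 - 2*45369 = 6160 - 1*90738 = 6160 - 90738 = -84578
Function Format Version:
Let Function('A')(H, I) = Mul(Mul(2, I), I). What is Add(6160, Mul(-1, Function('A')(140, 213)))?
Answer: -84578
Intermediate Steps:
Function('A')(H, I) = Mul(2, Pow(I, 2))
Add(6160, Mul(-1, Function('A')(140, 213))) = Add(6160, Mul(-1, Mul(2, Pow(213, 2)))) = Add(6160, Mul(-1, Mul(2, 45369))) = Add(6160, Mul(-1, 90738)) = Add(6160, -90738) = -84578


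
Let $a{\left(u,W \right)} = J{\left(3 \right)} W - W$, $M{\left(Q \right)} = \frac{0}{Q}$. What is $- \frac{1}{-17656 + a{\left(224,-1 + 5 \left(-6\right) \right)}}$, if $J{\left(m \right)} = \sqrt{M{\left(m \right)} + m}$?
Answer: $\frac{5875}{103545914} - \frac{31 \sqrt{3}}{310637742} \approx 5.6565 \cdot 10^{-5}$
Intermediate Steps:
$M{\left(Q \right)} = 0$
$J{\left(m \right)} = \sqrt{m}$ ($J{\left(m \right)} = \sqrt{0 + m} = \sqrt{m}$)
$a{\left(u,W \right)} = - W + W \sqrt{3}$ ($a{\left(u,W \right)} = \sqrt{3} W - W = W \sqrt{3} - W = - W + W \sqrt{3}$)
$- \frac{1}{-17656 + a{\left(224,-1 + 5 \left(-6\right) \right)}} = - \frac{1}{-17656 + \left(-1 + 5 \left(-6\right)\right) \left(-1 + \sqrt{3}\right)} = - \frac{1}{-17656 + \left(-1 - 30\right) \left(-1 + \sqrt{3}\right)} = - \frac{1}{-17656 - 31 \left(-1 + \sqrt{3}\right)} = - \frac{1}{-17656 + \left(31 - 31 \sqrt{3}\right)} = - \frac{1}{-17625 - 31 \sqrt{3}}$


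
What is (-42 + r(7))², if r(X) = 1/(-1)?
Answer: 1849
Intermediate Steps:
r(X) = -1
(-42 + r(7))² = (-42 - 1)² = (-43)² = 1849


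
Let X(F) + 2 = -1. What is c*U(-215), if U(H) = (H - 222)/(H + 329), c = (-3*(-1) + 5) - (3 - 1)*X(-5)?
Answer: -161/3 ≈ -53.667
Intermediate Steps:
X(F) = -3 (X(F) = -2 - 1 = -3)
c = 14 (c = (-3*(-1) + 5) - (3 - 1)*(-3) = (3 + 5) - 2*(-3) = 8 - 1*(-6) = 8 + 6 = 14)
U(H) = (-222 + H)/(329 + H)
c*U(-215) = 14*((-222 - 215)/(329 - 215)) = 14*(-437/114) = 14*((1/114)*(-437)) = 14*(-23/6) = -161/3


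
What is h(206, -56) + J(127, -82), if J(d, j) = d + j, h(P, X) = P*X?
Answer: -11491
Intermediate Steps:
h(206, -56) + J(127, -82) = 206*(-56) + (127 - 82) = -11536 + 45 = -11491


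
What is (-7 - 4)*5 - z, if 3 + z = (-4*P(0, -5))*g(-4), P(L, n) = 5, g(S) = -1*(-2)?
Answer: -12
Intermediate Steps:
g(S) = 2
z = -43 (z = -3 - 4*5*2 = -3 - 20*2 = -3 - 40 = -43)
(-7 - 4)*5 - z = (-7 - 4)*5 - 1*(-43) = -11*5 + 43 = -55 + 43 = -12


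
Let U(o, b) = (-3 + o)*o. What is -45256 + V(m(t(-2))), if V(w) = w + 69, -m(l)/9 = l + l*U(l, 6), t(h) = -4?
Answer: -44143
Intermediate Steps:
U(o, b) = o*(-3 + o)
m(l) = -9*l - 9*l²*(-3 + l) (m(l) = -9*(l + l*(l*(-3 + l))) = -9*(l + l²*(-3 + l)) = -9*l - 9*l²*(-3 + l))
V(w) = 69 + w
-45256 + V(m(t(-2))) = -45256 + (69 - 9*(-4)*(1 - 4*(-3 - 4))) = -45256 + (69 - 9*(-4)*(1 - 4*(-7))) = -45256 + (69 - 9*(-4)*(1 + 28)) = -45256 + (69 - 9*(-4)*29) = -45256 + (69 + 1044) = -45256 + 1113 = -44143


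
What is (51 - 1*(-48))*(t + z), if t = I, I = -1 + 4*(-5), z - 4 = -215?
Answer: -22968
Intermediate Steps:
z = -211 (z = 4 - 215 = -211)
I = -21 (I = -1 - 20 = -21)
t = -21
(51 - 1*(-48))*(t + z) = (51 - 1*(-48))*(-21 - 211) = (51 + 48)*(-232) = 99*(-232) = -22968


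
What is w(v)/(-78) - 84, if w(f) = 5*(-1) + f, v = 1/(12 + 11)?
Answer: -25097/299 ≈ -83.936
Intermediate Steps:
v = 1/23 ≈ 0.043478
w(f) = -5 + f
w(v)/(-78) - 84 = (-5 + 1/23)/(-78) - 84 = -114/23*(-1/78) - 84 = 19/299 - 84 = -25097/299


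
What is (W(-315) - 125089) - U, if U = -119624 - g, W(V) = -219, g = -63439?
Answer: -69123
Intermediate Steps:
U = -56185 (U = -119624 - 1*(-63439) = -119624 + 63439 = -56185)
(W(-315) - 125089) - U = (-219 - 125089) - 1*(-56185) = -125308 + 56185 = -69123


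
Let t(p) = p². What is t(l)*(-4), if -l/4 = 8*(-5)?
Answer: -102400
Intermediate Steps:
l = 160 (l = -32*(-5) = -4*(-40) = 160)
t(l)*(-4) = 160²*(-4) = 25600*(-4) = -102400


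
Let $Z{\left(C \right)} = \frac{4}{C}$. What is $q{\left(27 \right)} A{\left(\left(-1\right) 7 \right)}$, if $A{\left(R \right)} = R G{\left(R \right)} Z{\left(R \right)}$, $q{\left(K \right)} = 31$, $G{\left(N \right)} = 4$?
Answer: $496$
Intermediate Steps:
$A{\left(R \right)} = 16$ ($A{\left(R \right)} = R 4 \frac{4}{R} = 4 R \frac{4}{R} = 16$)
$q{\left(27 \right)} A{\left(\left(-1\right) 7 \right)} = 31 \cdot 16 = 496$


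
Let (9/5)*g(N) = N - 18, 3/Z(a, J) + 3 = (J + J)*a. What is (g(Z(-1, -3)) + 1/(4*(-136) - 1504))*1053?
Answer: -20368413/2048 ≈ -9945.5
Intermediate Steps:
Z(a, J) = 3/(-3 + 2*J*a) (Z(a, J) = 3/(-3 + (J + J)*a) = 3/(-3 + (2*J)*a) = 3/(-3 + 2*J*a))
g(N) = -10 + 5*N/9 (g(N) = 5*(N - 18)/9 = 5*(-18 + N)/9 = -10 + 5*N/9)
(g(Z(-1, -3)) + 1/(4*(-136) - 1504))*1053 = ((-10 + 5*(3/(-3 + 2*(-3)*(-1)))/9) + 1/(4*(-136) - 1504))*1053 = ((-10 + 5*(3/(-3 + 6))/9) + 1/(-544 - 1504))*1053 = ((-10 + 5*(3/3)/9) + 1/(-2048))*1053 = ((-10 + 5*(3*(⅓))/9) - 1/2048)*1053 = ((-10 + (5/9)*1) - 1/2048)*1053 = ((-10 + 5/9) - 1/2048)*1053 = (-85/9 - 1/2048)*1053 = -174089/18432*1053 = -20368413/2048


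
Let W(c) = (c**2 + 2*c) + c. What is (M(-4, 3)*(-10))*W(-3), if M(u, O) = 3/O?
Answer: 0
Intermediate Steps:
W(c) = c**2 + 3*c
(M(-4, 3)*(-10))*W(-3) = ((3/3)*(-10))*(-3*(3 - 3)) = ((3*(1/3))*(-10))*(-3*0) = (1*(-10))*0 = -10*0 = 0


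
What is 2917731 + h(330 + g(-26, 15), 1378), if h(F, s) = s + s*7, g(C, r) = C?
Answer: 2928755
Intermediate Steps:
h(F, s) = 8*s (h(F, s) = s + 7*s = 8*s)
2917731 + h(330 + g(-26, 15), 1378) = 2917731 + 8*1378 = 2917731 + 11024 = 2928755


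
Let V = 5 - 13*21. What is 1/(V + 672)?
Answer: 1/404 ≈ 0.0024752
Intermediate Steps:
V = -268 (V = 5 - 273 = -268)
1/(V + 672) = 1/(-268 + 672) = 1/404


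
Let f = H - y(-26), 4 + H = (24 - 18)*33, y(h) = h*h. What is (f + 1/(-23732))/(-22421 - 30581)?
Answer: 11438825/1257843464 ≈ 0.0090940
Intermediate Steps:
y(h) = h²
H = 194 (H = -4 + (24 - 18)*33 = -4 + 6*33 = -4 + 198 = 194)
f = -482 (f = 194 - 1*(-26)² = 194 - 1*676 = 194 - 676 = -482)
(f + 1/(-23732))/(-22421 - 30581) = (-482 + 1/(-23732))/(-22421 - 30581) = (-482 - 1/23732)/(-53002) = -11438825/23732*(-1/53002) = 11438825/1257843464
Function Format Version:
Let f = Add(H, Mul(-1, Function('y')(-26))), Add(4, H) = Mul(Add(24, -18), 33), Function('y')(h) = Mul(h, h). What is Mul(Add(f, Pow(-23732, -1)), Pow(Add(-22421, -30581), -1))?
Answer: Rational(11438825, 1257843464) ≈ 0.0090940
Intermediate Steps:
Function('y')(h) = Pow(h, 2)
H = 194 (H = Add(-4, Mul(Add(24, -18), 33)) = Add(-4, Mul(6, 33)) = Add(-4, 198) = 194)
f = -482 (f = Add(194, Mul(-1, Pow(-26, 2))) = Add(194, Mul(-1, 676)) = Add(194, -676) = -482)
Mul(Add(f, Pow(-23732, -1)), Pow(Add(-22421, -30581), -1)) = Mul(Add(-482, Pow(-23732, -1)), Pow(Add(-22421, -30581), -1)) = Mul(Add(-482, Rational(-1, 23732)), Pow(-53002, -1)) = Mul(Rational(-11438825, 23732), Rational(-1, 53002)) = Rational(11438825, 1257843464)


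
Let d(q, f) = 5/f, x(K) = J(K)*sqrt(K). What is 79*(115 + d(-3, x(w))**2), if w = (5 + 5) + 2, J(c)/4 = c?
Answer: 251184055/27648 ≈ 9085.1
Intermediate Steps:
J(c) = 4*c
w = 12 (w = 10 + 2 = 12)
x(K) = 4*K**(3/2) (x(K) = (4*K)*sqrt(K) = 4*K**(3/2))
79*(115 + d(-3, x(w))**2) = 79*(115 + (5/((4*12**(3/2))))**2) = 79*(115 + (5/((4*(24*sqrt(3)))))**2) = 79*(115 + (5/((96*sqrt(3))))**2) = 79*(115 + (5*(sqrt(3)/288))**2) = 79*(115 + (5*sqrt(3)/288)**2) = 79*(115 + 25/27648) = 79*(3179545/27648) = 251184055/27648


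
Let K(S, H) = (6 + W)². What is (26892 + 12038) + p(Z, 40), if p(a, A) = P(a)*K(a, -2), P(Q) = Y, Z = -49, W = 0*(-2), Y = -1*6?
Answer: 38714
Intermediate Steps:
Y = -6
W = 0
P(Q) = -6
K(S, H) = 36 (K(S, H) = (6 + 0)² = 6² = 36)
p(a, A) = -216 (p(a, A) = -6*36 = -216)
(26892 + 12038) + p(Z, 40) = (26892 + 12038) - 216 = 38930 - 216 = 38714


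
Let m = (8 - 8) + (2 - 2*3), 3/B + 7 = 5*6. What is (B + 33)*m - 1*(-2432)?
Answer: 52888/23 ≈ 2299.5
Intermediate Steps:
B = 3/23 (B = 3/(-7 + 5*6) = 3/(-7 + 30) = 3/23 ≈ 0.13043)
m = -4 (m = 0 + (2 - 6) = 0 - 4 = -4)
(B + 33)*m - 1*(-2432) = (3/23 + 33)*(-4) - 1*(-2432) = (762/23)*(-4) + 2432 = -3048/23 + 2432 = 52888/23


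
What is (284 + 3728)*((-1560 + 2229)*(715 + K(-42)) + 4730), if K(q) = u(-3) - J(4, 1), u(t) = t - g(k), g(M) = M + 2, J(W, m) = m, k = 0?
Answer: 1921952612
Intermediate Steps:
g(M) = 2 + M
u(t) = -2 + t (u(t) = t - (2 + 0) = t - 1*2 = t - 2 = -2 + t)
K(q) = -6 (K(q) = (-2 - 3) - 1*1 = -5 - 1 = -6)
(284 + 3728)*((-1560 + 2229)*(715 + K(-42)) + 4730) = (284 + 3728)*((-1560 + 2229)*(715 - 6) + 4730) = 4012*(669*709 + 4730) = 4012*(474321 + 4730) = 4012*479051 = 1921952612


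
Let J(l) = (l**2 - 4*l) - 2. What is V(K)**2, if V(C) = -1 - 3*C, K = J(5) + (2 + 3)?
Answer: 625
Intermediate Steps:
J(l) = -2 + l**2 - 4*l
K = 8 (K = (-2 + 5**2 - 4*5) + (2 + 3) = (-2 + 25 - 20) + 5 = 3 + 5 = 8)
V(K)**2 = (-1 - 3*8)**2 = (-1 - 24)**2 = (-25)**2 = 625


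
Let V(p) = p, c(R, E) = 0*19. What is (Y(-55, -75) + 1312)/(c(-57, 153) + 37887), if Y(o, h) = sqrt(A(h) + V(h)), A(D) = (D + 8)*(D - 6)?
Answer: 1312/37887 + 2*sqrt(1338)/37887 ≈ 0.036560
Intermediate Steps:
c(R, E) = 0
A(D) = (-6 + D)*(8 + D) (A(D) = (8 + D)*(-6 + D) = (-6 + D)*(8 + D))
Y(o, h) = sqrt(-48 + h**2 + 3*h) (Y(o, h) = sqrt((-48 + h**2 + 2*h) + h) = sqrt(-48 + h**2 + 3*h))
(Y(-55, -75) + 1312)/(c(-57, 153) + 37887) = (sqrt(-48 + (-75)**2 + 3*(-75)) + 1312)/(0 + 37887) = (sqrt(-48 + 5625 - 225) + 1312)/37887 = (sqrt(5352) + 1312)*(1/37887) = (2*sqrt(1338) + 1312)*(1/37887) = (1312 + 2*sqrt(1338))*(1/37887) = 1312/37887 + 2*sqrt(1338)/37887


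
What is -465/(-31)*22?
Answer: 330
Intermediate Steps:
-465/(-31)*22 = -465*(-1)/31*22 = -15*(-1)*22 = 15*22 = 330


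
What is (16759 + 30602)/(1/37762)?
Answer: 1788446082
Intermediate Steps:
(16759 + 30602)/(1/37762) = 47361/(1/37762) = 47361*37762 = 1788446082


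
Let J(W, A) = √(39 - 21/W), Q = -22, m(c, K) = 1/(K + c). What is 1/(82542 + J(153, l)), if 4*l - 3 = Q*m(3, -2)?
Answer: 2104821/173736133991 - √101082/347472267982 ≈ 1.2114e-5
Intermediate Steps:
l = -19/4 (l = ¾ + (-22/(-2 + 3))/4 = ¾ + (-22/1)/4 = ¾ + (-22*1)/4 = ¾ + (¼)*(-22) = ¾ - 11/2 = -19/4 ≈ -4.7500)
1/(82542 + J(153, l)) = 1/(82542 + √(39 - 21/153)) = 1/(82542 + √(39 - 21*1/153)) = 1/(82542 + √(39 - 7/51)) = 1/(82542 + √(1982/51)) = 1/(82542 + √101082/51)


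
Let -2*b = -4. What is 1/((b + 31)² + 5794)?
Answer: 1/6883 ≈ 0.00014529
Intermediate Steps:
b = 2 (b = -½*(-4) = 2)
1/((b + 31)² + 5794) = 1/((2 + 31)² + 5794) = 1/(33² + 5794) = 1/(1089 + 5794) = 1/6883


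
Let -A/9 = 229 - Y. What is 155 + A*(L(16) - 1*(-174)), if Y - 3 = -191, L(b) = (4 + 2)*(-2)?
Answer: -607831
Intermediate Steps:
L(b) = -12 (L(b) = 6*(-2) = -12)
Y = -188 (Y = 3 - 191 = -188)
A = -3753 (A = -9*(229 - 1*(-188)) = -9*(229 + 188) = -9*417 = -3753)
155 + A*(L(16) - 1*(-174)) = 155 - 3753*(-12 - 1*(-174)) = 155 - 3753*(-12 + 174) = 155 - 3753*162 = 155 - 607986 = -607831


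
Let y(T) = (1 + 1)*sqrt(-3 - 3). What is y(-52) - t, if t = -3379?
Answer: 3379 + 2*I*sqrt(6) ≈ 3379.0 + 4.899*I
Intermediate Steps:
y(T) = 2*I*sqrt(6) (y(T) = 2*sqrt(-6) = 2*(I*sqrt(6)) = 2*I*sqrt(6))
y(-52) - t = 2*I*sqrt(6) - 1*(-3379) = 2*I*sqrt(6) + 3379 = 3379 + 2*I*sqrt(6)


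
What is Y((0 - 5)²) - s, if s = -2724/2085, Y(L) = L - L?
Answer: 908/695 ≈ 1.3065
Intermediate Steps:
Y(L) = 0
s = -908/695 (s = -2724*1/2085 = -908/695 ≈ -1.3065)
Y((0 - 5)²) - s = 0 - 1*(-908/695) = 0 + 908/695 = 908/695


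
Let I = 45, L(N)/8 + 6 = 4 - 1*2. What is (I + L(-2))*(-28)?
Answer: -364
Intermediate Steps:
L(N) = -32 (L(N) = -48 + 8*(4 - 1*2) = -48 + 8*(4 - 2) = -48 + 8*2 = -48 + 16 = -32)
(I + L(-2))*(-28) = (45 - 32)*(-28) = 13*(-28) = -364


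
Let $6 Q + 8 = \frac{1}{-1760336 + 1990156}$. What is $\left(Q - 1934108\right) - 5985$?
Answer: $- \frac{891744959373}{459640} \approx -1.9401 \cdot 10^{6}$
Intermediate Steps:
$Q = - \frac{612853}{459640}$ ($Q = - \frac{4}{3} + \frac{1}{6 \left(-1760336 + 1990156\right)} = - \frac{4}{3} + \frac{1}{6 \cdot 229820} = - \frac{4}{3} + \frac{1}{6} \cdot \frac{1}{229820} = - \frac{4}{3} + \frac{1}{1378920} = - \frac{612853}{459640} \approx -1.3333$)
$\left(Q - 1934108\right) - 5985 = \left(- \frac{612853}{459640} - 1934108\right) - 5985 = - \frac{888994013973}{459640} - 5985 = - \frac{891744959373}{459640}$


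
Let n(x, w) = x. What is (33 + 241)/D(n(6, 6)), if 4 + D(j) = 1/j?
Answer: -1644/23 ≈ -71.478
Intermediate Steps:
D(j) = -4 + 1/j
(33 + 241)/D(n(6, 6)) = (33 + 241)/(-4 + 1/6) = 274/(-4 + ⅙) = 274/(-23/6) = 274*(-6/23) = -1644/23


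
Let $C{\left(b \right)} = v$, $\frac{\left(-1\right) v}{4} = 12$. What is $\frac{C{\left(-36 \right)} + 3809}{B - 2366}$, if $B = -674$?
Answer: $- \frac{3761}{3040} \approx -1.2372$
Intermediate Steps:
$v = -48$ ($v = \left(-4\right) 12 = -48$)
$C{\left(b \right)} = -48$
$\frac{C{\left(-36 \right)} + 3809}{B - 2366} = \frac{-48 + 3809}{-674 - 2366} = \frac{3761}{-3040} = 3761 \left(- \frac{1}{3040}\right) = - \frac{3761}{3040}$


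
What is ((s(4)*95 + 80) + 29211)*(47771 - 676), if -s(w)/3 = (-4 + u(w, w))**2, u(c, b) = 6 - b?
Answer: 1325771345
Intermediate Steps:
s(w) = -3*(2 - w)**2 (s(w) = -3*(-4 + (6 - w))**2 = -3*(2 - w)**2)
((s(4)*95 + 80) + 29211)*(47771 - 676) = ((-3*(-2 + 4)**2*95 + 80) + 29211)*(47771 - 676) = ((-3*2**2*95 + 80) + 29211)*47095 = ((-3*4*95 + 80) + 29211)*47095 = ((-12*95 + 80) + 29211)*47095 = ((-1140 + 80) + 29211)*47095 = (-1060 + 29211)*47095 = 28151*47095 = 1325771345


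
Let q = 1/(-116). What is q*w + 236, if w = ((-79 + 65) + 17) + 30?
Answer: 27343/116 ≈ 235.72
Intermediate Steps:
w = 33 (w = (-14 + 17) + 30 = 3 + 30 = 33)
q = -1/116 ≈ -0.0086207
q*w + 236 = -1/116*33 + 236 = -33/116 + 236 = 27343/116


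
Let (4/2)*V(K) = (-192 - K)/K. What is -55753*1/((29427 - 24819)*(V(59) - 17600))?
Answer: 3289427/4785525504 ≈ 0.00068737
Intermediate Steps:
V(K) = (-192 - K)/(2*K) (V(K) = ((-192 - K)/K)/2 = (-192 - K)/(2*K))
-55753*1/((29427 - 24819)*(V(59) - 17600)) = -55753*1/((29427 - 24819)*((½)*(-192 - 1*59)/59 - 17600)) = -55753*1/(4608*((½)*(1/59)*(-192 - 59) - 17600)) = -55753*1/(4608*((½)*(1/59)*(-251) - 17600)) = -55753*1/(4608*(-251/118 - 17600)) = -55753/((-2077051/118*4608)) = -55753/(-4785525504/59) = -55753*(-59/4785525504) = 3289427/4785525504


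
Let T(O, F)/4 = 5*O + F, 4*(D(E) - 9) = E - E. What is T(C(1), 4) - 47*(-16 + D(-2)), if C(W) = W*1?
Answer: 365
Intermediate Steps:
D(E) = 9 (D(E) = 9 + (E - E)/4 = 9 + (¼)*0 = 9 + 0 = 9)
C(W) = W
T(O, F) = 4*F + 20*O (T(O, F) = 4*(5*O + F) = 4*(F + 5*O) = 4*F + 20*O)
T(C(1), 4) - 47*(-16 + D(-2)) = (4*4 + 20*1) - 47*(-16 + 9) = (16 + 20) - 47*(-7) = 36 + 329 = 365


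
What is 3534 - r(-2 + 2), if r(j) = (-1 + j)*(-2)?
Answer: 3532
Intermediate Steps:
r(j) = 2 - 2*j
3534 - r(-2 + 2) = 3534 - (2 - 2*(-2 + 2)) = 3534 - (2 - 2*0) = 3534 - (2 + 0) = 3534 - 1*2 = 3534 - 2 = 3532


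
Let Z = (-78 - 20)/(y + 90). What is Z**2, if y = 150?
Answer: 2401/14400 ≈ 0.16674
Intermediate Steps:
Z = -49/120 (Z = (-78 - 20)/(150 + 90) = -98/240 = -98*1/240 = -49/120 ≈ -0.40833)
Z**2 = (-49/120)**2 = 2401/14400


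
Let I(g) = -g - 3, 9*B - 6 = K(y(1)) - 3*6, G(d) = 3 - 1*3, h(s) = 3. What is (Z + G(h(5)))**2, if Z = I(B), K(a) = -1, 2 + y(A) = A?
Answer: 196/81 ≈ 2.4198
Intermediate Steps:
y(A) = -2 + A
G(d) = 0 (G(d) = 3 - 3 = 0)
B = -13/9 (B = 2/3 + (-1 - 3*6)/9 = 2/3 + (-1 - 18)/9 = 2/3 + (1/9)*(-19) = 2/3 - 19/9 = -13/9 ≈ -1.4444)
I(g) = -3 - g
Z = -14/9 (Z = -3 - 1*(-13/9) = -3 + 13/9 = -14/9 ≈ -1.5556)
(Z + G(h(5)))**2 = (-14/9 + 0)**2 = (-14/9)**2 = 196/81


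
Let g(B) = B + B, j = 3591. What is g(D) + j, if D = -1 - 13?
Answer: 3563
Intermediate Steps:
D = -14
g(B) = 2*B
g(D) + j = 2*(-14) + 3591 = -28 + 3591 = 3563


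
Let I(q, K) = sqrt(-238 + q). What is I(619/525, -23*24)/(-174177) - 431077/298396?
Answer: -431077/298396 - I*sqrt(2610951)/18288585 ≈ -1.4446 - 8.8353e-5*I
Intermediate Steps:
I(619/525, -23*24)/(-174177) - 431077/298396 = sqrt(-238 + 619/525)/(-174177) - 431077/298396 = sqrt(-238 + 619*(1/525))*(-1/174177) - 431077*1/298396 = sqrt(-238 + 619/525)*(-1/174177) - 431077/298396 = sqrt(-124331/525)*(-1/174177) - 431077/298396 = (I*sqrt(2610951)/105)*(-1/174177) - 431077/298396 = -I*sqrt(2610951)/18288585 - 431077/298396 = -431077/298396 - I*sqrt(2610951)/18288585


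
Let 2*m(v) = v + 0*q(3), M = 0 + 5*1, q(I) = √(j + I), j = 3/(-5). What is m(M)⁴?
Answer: 625/16 ≈ 39.063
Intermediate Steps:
j = -⅗ (j = 3*(-⅕) = -⅗ ≈ -0.60000)
q(I) = √(-⅗ + I)
M = 5 (M = 0 + 5 = 5)
m(v) = v/2 (m(v) = (v + 0*(√(-15 + 25*3)/5))/2 = (v + 0*(√(-15 + 75)/5))/2 = (v + 0*(√60/5))/2 = (v + 0*((2*√15)/5))/2 = (v + 0*(2*√15/5))/2 = (v + 0)/2 = v/2)
m(M)⁴ = ((½)*5)⁴ = (5/2)⁴ = 625/16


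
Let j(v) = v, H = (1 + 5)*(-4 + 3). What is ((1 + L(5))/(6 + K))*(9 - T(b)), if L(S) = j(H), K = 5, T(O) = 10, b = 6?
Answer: 5/11 ≈ 0.45455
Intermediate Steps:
H = -6 (H = 6*(-1) = -6)
L(S) = -6
((1 + L(5))/(6 + K))*(9 - T(b)) = ((1 - 6)/(6 + 5))*(9 - 1*10) = (-5/11)*(9 - 10) = -5*1/11*(-1) = -5/11*(-1) = 5/11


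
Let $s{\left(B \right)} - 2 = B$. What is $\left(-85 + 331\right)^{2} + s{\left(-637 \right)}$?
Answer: $59881$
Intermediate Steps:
$s{\left(B \right)} = 2 + B$
$\left(-85 + 331\right)^{2} + s{\left(-637 \right)} = \left(-85 + 331\right)^{2} + \left(2 - 637\right) = 246^{2} - 635 = 60516 - 635 = 59881$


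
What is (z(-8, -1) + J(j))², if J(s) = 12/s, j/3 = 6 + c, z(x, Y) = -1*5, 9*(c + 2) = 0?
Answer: 16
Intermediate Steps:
c = -2 (c = -2 + (⅑)*0 = -2 + 0 = -2)
z(x, Y) = -5
j = 12 (j = 3*(6 - 2) = 3*4 = 12)
(z(-8, -1) + J(j))² = (-5 + 12/12)² = (-5 + 12*(1/12))² = (-5 + 1)² = (-4)² = 16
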